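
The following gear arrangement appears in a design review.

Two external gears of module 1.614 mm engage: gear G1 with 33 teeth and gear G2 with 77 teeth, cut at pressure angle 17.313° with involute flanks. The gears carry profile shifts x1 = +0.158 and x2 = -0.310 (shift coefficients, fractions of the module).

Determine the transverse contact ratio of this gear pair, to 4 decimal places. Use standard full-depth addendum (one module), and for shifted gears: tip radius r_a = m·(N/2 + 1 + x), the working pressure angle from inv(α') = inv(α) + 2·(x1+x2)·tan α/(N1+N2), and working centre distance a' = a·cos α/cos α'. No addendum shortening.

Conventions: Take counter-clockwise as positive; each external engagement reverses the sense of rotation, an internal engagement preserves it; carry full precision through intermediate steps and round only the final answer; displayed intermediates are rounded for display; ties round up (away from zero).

1.9120

topology: single-mesh involute geometry — m = 1.614, 33T/77T pair
base radii: r_b1 = 25.424437, r_b2 = 59.323687
tip radii: r_a1 = 28.500012, r_a2 = 63.252660
inv(α') = inv(17.313°) + 2·(+0.158-0.310)·tan α/(33+77) = 0.00868392  ⇒  α' = 16.78832°
a' = a·cos α / cos α' = 88.7700·cos 17.313°/cos 16.78832° = 88.521033
action lengths: √(r_a1²−r_b1²) = 12.878225, √(r_a2²−r_b2²) = 21.945367
base pitch p_b = π·m·cos α = 4.840802
CR = (12.878225 + 21.945367 − 88.521033·sin 16.78832°)/4.840802 = 1.911971
contact ratio ≈ 1.9120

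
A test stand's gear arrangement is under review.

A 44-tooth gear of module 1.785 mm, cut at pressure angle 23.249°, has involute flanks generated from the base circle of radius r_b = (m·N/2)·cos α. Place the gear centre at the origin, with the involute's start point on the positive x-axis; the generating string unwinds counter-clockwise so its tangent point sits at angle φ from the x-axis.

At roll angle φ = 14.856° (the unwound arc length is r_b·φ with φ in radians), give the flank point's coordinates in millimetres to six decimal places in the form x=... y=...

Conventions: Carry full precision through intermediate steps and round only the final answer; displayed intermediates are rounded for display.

x=37.273749 y=0.208245

single-mesh involute tooth geometry (44T wheel at module 1.785)
pitch radius r_p = m·N/2 = 1.785·44/2 = 39.270000
base radius r_b = r_p·cos α = 39.270000·cos 23.249° = 36.081201
roll angle φ = 14.856° = 0.25928611 rad
x = r_b·(cos φ + φ·sin φ) = 37.273749
y = r_b·(sin φ − φ·cos φ) = 0.208245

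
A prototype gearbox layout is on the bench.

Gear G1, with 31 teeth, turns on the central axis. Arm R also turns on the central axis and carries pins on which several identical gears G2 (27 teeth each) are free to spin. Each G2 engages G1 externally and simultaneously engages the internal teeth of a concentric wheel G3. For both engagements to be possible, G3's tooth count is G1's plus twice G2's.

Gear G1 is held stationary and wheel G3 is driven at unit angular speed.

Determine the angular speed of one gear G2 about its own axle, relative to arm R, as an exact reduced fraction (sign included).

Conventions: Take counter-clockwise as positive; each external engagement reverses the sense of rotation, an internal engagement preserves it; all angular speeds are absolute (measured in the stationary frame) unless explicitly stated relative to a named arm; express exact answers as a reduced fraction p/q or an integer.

planetary set (31T centre, 27T on arm, 85T internal) — Willis relation
ring teeth: 31 + 2·27 = 85
31(ω_sun−ω_arm) = −85(ω_ring−ω_arm),  ω_sun = 0, ω_ring = 1
31(0−ω_arm) = −85(1−ω_arm)  ⇒  116·ω_arm = 85  ⇒  ω_arm = 85/116
sun–planet mesh: 31·(0−85/116) = −27·(ω_p−ω_arm)  ⇒  ω_p−ω_arm = 2635/3132
exact speed ratio = 2635/3132

2635/3132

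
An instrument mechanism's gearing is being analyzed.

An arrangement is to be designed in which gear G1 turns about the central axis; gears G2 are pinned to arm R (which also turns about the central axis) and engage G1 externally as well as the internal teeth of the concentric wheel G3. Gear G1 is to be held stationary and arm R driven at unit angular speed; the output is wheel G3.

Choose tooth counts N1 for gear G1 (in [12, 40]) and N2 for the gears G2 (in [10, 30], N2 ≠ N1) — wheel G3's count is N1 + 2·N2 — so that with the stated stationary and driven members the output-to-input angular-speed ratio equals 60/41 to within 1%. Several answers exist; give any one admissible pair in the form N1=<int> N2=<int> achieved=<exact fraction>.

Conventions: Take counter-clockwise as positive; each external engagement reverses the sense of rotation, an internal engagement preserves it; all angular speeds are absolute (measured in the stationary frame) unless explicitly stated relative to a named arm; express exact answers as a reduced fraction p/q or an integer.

class = planetary set [ratio 60/41 wanted; Willis about the carrier]
Willis with ω_sun = 0: ω_ring/ω_arm = (N1+N3)/N3; set equal to 60/41  ⇒  N3/N1 = 1/(60/41 − 1) = 41/19
N3 = N1 + 2·N2  ⇒  N2/N1 = (N3/N1 − 1)/2 = (41/19 − 1)/2 = 11/19
smallest multiple with N1 ≥ 12 and N2 ≥ 10: k = 1  ⇒  N1 = 1·19 = 19, N2 = 1·11 = 11 (N1 ≤ 40, N2 ≤ 30, N2 ≠ N1 ✓), N3 = 19 + 2·11 = 41
check: (N1+N3)/N3 with N1 = 19, N3 = 41 gives 60/41; |achieved − target| = 0 ≤ 3/205 ✓

N1=19 N2=11 achieved=60/41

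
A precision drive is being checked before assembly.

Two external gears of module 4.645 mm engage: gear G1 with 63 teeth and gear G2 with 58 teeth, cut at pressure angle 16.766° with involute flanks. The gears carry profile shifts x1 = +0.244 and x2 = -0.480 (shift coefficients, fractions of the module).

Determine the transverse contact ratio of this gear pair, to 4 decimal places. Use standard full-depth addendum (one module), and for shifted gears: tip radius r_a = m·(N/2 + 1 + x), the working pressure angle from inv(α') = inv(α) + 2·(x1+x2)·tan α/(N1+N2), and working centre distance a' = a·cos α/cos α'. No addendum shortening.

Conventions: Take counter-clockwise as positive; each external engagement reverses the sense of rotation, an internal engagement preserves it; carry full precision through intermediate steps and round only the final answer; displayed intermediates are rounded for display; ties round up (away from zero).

2.0517

single-mesh involute tooth geometry (63T engaging 58T at module 4.645)
base radii: r_b1 = 140.097667, r_b2 = 128.978804
tip radii: r_a1 = 152.095880, r_a2 = 137.120400
inv(α') = inv(16.766°) + 2·(+0.244-0.480)·tan α/(63+58) = 0.00747331  ⇒  α' = 15.98647°
a' = a·cos α / cos α' = 281.0225·cos 16.766°/cos 15.98647° = 279.901155
action lengths: √(r_a1²−r_b1²) = 59.209801, √(r_a2²−r_b2²) = 46.545378
base pitch p_b = π·m·cos α = 13.972375
CR = (59.209801 + 46.545378 − 279.901155·sin 15.98647°)/13.972375 = 2.051727
contact ratio ≈ 2.0517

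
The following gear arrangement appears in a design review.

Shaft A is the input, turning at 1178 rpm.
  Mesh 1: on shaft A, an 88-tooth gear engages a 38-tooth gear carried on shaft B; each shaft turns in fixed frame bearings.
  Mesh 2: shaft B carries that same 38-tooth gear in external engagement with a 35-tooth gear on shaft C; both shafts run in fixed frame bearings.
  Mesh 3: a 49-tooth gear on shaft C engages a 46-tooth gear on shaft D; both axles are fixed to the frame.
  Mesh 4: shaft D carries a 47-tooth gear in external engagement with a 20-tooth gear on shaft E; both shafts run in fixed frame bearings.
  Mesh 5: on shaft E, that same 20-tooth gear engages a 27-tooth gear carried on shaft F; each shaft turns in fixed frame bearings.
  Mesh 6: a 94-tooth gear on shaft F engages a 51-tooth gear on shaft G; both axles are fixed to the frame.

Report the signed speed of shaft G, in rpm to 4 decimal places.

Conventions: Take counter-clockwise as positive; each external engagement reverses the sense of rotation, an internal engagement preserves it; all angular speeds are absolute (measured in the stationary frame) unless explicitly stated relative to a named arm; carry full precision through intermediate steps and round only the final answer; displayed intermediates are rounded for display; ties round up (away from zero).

6-mesh fixed-axis compound train (all bearings frame-fixed)
mesh 1 [88T→38T]: ω = 1178.0000×88/38 = 2728.0000 rpm, sense flips to −
mesh 2 [38T→35T]: ω = 2728.0000×38/35 = 2961.8286 rpm, sense flips to +
mesh 3 [49T→46T]: ω = 2961.8286×49/46 = 3154.9913 rpm, sense flips to −
mesh 4 [47T→20T]: ω = 3154.9913×47/20 = 7414.2296 rpm, sense flips to +
mesh 5 [20T→27T]: ω = 7414.2296×20/27 = 5492.0219 rpm, sense flips to −
mesh 6 [94T→51T]: ω = 5492.0219×94/51 = 10122.5502 rpm, sense flips to +
signed output speed = +10122.5502 rpm

+10122.5502 rpm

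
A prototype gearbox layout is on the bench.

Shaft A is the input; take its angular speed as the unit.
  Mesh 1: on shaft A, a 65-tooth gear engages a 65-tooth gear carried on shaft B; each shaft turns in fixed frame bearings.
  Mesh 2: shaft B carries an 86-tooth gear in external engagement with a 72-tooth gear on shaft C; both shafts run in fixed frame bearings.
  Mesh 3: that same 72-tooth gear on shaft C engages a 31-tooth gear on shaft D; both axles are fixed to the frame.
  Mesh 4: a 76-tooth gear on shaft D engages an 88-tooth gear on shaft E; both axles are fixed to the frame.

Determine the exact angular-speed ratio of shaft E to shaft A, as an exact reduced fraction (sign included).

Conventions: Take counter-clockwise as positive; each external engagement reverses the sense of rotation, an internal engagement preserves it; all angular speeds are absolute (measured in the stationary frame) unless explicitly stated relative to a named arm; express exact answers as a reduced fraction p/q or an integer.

class = fixed-axis compound train [4 meshes; 4 ratios multiply, 4 sense flips]
mesh 1 [65T→65T]: running ratio 1, sense −
mesh 2 [86T→72T]: running ratio 43/36, sense +
mesh 3 [72T→31T]: running ratio 86/31, sense −
mesh 4 [76T→88T]: running ratio 817/341, sense +
ω_out/ω_in = 817/341

817/341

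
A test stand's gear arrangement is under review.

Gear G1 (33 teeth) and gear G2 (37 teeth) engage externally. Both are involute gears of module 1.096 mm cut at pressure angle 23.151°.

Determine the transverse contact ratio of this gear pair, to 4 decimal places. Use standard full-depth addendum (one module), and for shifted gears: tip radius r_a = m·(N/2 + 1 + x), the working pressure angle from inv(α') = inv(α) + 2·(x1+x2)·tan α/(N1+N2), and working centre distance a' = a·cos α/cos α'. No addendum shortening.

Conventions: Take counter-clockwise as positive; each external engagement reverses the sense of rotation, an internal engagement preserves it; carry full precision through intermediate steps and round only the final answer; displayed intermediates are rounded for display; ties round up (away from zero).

single-mesh involute tooth geometry (33T engaging 37T at module 1.096)
base radii: r_b1 = 16.627730, r_b2 = 18.643212
tip radii: r_a1 = 19.180000, r_a2 = 21.372000
no profile shift: α' = α, a' = a
action lengths: √(r_a1²−r_b1²) = 9.559864, √(r_a2²−r_b2²) = 10.449546
base pitch p_b = π·m·cos α = 3.165912
CR = (9.559864 + 10.449546 − 38.360000·sin 23.15100°)/3.165912 = 1.556568
contact ratio ≈ 1.5566

1.5566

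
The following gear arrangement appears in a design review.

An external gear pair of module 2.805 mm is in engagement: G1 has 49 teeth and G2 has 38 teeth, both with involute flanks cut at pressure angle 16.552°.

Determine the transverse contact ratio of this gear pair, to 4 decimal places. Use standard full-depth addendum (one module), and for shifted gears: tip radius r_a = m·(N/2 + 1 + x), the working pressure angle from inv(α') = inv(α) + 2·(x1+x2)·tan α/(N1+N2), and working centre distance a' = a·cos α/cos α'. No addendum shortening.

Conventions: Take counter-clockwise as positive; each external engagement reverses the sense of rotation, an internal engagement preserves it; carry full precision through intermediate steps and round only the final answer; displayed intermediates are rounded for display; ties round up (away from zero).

1.9285

single-mesh involute tooth geometry (49T engaging 38T at module 2.805)
base radii: r_b1 = 65.874748, r_b2 = 51.086539
tip radii: r_a1 = 71.527500, r_a2 = 56.100000
no profile shift: α' = α, a' = a
action lengths: √(r_a1²−r_b1²) = 27.869353, √(r_a2²−r_b2²) = 23.181361
base pitch p_b = π·m·cos α = 8.447005
CR = (27.869353 + 23.181361 − 122.017500·sin 16.55200°)/8.447005 = 1.928460
contact ratio ≈ 1.9285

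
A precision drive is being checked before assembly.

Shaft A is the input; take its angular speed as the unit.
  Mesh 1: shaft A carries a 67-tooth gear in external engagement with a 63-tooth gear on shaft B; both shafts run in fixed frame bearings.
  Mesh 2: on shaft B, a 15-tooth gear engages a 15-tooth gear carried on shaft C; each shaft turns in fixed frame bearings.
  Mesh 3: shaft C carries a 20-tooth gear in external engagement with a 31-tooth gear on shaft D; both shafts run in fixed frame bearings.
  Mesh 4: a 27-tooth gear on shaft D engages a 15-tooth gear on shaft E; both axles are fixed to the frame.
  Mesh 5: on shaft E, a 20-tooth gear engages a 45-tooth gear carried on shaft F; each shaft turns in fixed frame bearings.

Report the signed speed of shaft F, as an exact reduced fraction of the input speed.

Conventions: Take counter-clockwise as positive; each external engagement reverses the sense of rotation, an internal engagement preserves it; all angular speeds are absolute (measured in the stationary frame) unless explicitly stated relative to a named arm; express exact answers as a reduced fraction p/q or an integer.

-1072/1953

5-mesh fixed-axis compound train (all bearings frame-fixed)
mesh 1 [67T→63T]: |ω|/ω_in = 1×67/63 = 67/63, sense flips to −
mesh 2 [15T→15T]: |ω|/ω_in = (67/63)×15/15 = 67/63, sense flips to +
mesh 3 [20T→31T]: |ω|/ω_in = (67/63)×20/31 = 1340/1953, sense flips to −
mesh 4 [27T→15T]: |ω|/ω_in = (1340/1953)×27/15 = 268/217, sense flips to +
mesh 5 [20T→45T]: |ω|/ω_in = (268/217)×20/45 = 1072/1953, sense flips to −
signed output speed (× input speed) = -1072/1953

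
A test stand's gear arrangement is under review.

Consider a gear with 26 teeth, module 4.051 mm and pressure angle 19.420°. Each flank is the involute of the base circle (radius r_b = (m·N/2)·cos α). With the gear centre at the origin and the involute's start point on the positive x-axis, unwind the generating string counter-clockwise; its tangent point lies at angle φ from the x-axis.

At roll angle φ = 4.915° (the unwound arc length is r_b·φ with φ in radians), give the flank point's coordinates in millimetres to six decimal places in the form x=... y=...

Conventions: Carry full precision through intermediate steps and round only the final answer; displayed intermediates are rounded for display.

x=49.849232 y=0.010443

recognized (one wheel, involute flank): single-mesh tooth geometry, m = 4.051, N = 26
pitch radius r_p = m·N/2 = 4.051·26/2 = 52.663000
base radius r_b = r_p·cos α = 52.663000·cos 19.420° = 49.666826
roll angle φ = 4.915° = 0.08578293 rad
x = r_b·(cos φ + φ·sin φ) = 49.849232
y = r_b·(sin φ − φ·cos φ) = 0.010443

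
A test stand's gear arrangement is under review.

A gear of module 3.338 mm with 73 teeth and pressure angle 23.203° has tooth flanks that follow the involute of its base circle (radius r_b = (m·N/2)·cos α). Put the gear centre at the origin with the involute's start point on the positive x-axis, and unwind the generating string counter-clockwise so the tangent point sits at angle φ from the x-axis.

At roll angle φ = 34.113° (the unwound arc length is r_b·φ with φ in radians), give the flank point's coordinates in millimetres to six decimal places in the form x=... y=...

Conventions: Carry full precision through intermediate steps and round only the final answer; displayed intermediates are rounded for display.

x=130.105436 y=7.602313

class = single-mesh tooth geometry [base-circle involute, m = 3.338, 73T]
pitch radius r_p = m·N/2 = 3.338·73/2 = 121.837000
base radius r_b = r_p·cos α = 121.837000·cos 23.203° = 111.982179
roll angle φ = 34.113° = 0.59538417 rad
x = r_b·(cos φ + φ·sin φ) = 130.105436
y = r_b·(sin φ − φ·cos φ) = 7.602313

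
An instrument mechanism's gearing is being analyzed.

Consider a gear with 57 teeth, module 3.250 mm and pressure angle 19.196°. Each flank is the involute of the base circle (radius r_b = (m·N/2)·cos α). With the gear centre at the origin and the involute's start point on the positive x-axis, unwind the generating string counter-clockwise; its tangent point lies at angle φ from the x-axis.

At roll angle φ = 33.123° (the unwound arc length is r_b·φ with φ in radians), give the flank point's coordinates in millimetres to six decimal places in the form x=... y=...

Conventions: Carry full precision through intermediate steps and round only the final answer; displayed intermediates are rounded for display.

class = single-mesh tooth geometry [base-circle involute, m = 3.250, 57T]
pitch radius r_p = m·N/2 = 3.250·57/2 = 92.625000
base radius r_b = r_p·cos α = 92.625000·cos 19.196° = 87.474988
roll angle φ = 33.123° = 0.57810541 rad
x = r_b·(cos φ + φ·sin φ) = 100.893503
y = r_b·(sin φ − φ·cos φ) = 5.447527

x=100.893503 y=5.447527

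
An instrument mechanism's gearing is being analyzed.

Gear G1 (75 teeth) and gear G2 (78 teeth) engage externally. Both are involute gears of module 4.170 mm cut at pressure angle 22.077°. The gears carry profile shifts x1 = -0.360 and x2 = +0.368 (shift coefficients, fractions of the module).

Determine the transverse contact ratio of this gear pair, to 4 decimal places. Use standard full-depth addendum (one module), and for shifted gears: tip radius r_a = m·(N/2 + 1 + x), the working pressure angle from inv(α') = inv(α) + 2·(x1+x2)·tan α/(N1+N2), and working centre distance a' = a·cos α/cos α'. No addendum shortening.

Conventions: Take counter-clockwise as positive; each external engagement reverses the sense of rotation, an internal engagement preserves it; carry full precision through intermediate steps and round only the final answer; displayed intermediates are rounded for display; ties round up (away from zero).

single-mesh involute tooth geometry (75T engaging 78T at module 4.170)
base radii: r_b1 = 144.909520, r_b2 = 150.705900
tip radii: r_a1 = 159.043800, r_a2 = 168.334560
inv(α') = inv(22.077°) + 2·(-0.360+0.368)·tan α/(75+78) = 0.02031643  ⇒  α' = 22.09176°
a' = a·cos α / cos α' = 319.0050·cos 22.077°/cos 22.09176° = 319.038349
action lengths: √(r_a1²−r_b1²) = 65.545110, √(r_a2²−r_b2²) = 74.995038
base pitch p_b = π·m·cos α = 12.139912
CR = (65.545110 + 74.995038 − 319.038349·sin 22.09176°)/12.139912 = 1.692985
contact ratio ≈ 1.6930

1.6930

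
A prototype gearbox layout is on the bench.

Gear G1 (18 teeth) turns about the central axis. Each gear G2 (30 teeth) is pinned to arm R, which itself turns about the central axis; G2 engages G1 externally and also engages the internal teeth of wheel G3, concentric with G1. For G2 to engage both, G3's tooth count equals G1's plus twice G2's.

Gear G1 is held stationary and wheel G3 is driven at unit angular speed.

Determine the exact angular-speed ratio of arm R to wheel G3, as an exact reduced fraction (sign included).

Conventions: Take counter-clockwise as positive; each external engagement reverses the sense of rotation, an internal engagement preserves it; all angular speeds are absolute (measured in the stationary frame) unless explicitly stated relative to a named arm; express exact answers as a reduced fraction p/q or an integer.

topology: planetary set — G1 18T / G2 30T / G3 78T, arm = carrier (Willis)
ring teeth: 18 + 2·30 = 78
18(ω_sun−ω_arm) = −78(ω_ring−ω_arm),  ω_sun = 0, ω_ring = 1
18(0−ω_arm) = −78(1−ω_arm)  ⇒  96·ω_arm = 78  ⇒  ω_arm = 13/16
ω_out/ω_in = 13/16

13/16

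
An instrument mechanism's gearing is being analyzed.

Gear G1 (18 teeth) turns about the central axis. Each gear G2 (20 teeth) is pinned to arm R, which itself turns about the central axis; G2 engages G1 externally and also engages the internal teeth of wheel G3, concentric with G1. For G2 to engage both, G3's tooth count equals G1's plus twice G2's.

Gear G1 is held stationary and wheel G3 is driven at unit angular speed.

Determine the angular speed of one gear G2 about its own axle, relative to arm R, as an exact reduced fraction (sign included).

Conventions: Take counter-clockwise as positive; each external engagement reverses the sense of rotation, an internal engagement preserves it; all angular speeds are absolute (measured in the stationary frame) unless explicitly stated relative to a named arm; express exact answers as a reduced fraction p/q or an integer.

261/380

recognized (axles ride arm R): planetary set, 18/20/58 teeth
ring teeth: 18 + 2·20 = 58
18(ω_sun−ω_arm) = −58(ω_ring−ω_arm),  ω_sun = 0, ω_ring = 1
18(0−ω_arm) = −58(1−ω_arm)  ⇒  76·ω_arm = 58  ⇒  ω_arm = 29/38
sun–planet mesh: 18·(0−29/38) = −20·(ω_p−ω_arm)  ⇒  ω_p−ω_arm = 261/380
exact speed ratio = 261/380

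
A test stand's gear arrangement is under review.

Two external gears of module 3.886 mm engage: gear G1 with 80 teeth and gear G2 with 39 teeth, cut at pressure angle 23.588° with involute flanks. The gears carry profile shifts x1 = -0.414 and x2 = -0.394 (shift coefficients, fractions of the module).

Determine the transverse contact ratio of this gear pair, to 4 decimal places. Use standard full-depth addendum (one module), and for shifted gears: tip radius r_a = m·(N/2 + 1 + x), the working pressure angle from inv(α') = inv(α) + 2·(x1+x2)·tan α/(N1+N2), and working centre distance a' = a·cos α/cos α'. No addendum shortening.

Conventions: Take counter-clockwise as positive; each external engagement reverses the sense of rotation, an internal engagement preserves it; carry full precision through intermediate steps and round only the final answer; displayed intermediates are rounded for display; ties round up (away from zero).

single-mesh involute tooth geometry (80T engaging 39T at module 3.886)
base radii: r_b1 = 142.452453, r_b2 = 69.445571
tip radii: r_a1 = 157.717196, r_a2 = 78.131916
inv(α') = inv(23.588°) + 2·(-0.414-0.394)·tan α/(80+39) = 0.01902210  ⇒  α' = 21.63110°
a' = a·cos α / cos α' = 231.2170·cos 23.588°/cos 21.63110° = 227.951128
action lengths: √(r_a1²−r_b1²) = 67.690565, √(r_a2²−r_b2²) = 35.803757
base pitch p_b = π·m·cos α = 11.188189
CR = (67.690565 + 35.803757 − 227.951128·sin 21.63110°)/11.188189 = 1.739772
contact ratio ≈ 1.7398

1.7398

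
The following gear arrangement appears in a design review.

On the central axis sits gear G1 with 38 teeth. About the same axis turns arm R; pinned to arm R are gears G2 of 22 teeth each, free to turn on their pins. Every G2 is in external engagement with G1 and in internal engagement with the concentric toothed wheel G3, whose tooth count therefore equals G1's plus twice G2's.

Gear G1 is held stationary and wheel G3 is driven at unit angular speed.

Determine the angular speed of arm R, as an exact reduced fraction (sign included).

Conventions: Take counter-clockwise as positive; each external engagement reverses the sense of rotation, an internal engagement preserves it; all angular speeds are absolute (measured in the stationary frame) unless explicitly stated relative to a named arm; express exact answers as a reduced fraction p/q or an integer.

41/60

topology: planetary set — G1 38T / G2 22T / G3 82T, arm = carrier (Willis)
ring teeth: 38 + 2·22 = 82
38(ω_sun−ω_arm) = −82(ω_ring−ω_arm),  ω_sun = 0, ω_ring = 1
38(0−ω_arm) = −82(1−ω_arm)  ⇒  120·ω_arm = 82  ⇒  ω_arm = 41/60
exact speed ratio = 41/60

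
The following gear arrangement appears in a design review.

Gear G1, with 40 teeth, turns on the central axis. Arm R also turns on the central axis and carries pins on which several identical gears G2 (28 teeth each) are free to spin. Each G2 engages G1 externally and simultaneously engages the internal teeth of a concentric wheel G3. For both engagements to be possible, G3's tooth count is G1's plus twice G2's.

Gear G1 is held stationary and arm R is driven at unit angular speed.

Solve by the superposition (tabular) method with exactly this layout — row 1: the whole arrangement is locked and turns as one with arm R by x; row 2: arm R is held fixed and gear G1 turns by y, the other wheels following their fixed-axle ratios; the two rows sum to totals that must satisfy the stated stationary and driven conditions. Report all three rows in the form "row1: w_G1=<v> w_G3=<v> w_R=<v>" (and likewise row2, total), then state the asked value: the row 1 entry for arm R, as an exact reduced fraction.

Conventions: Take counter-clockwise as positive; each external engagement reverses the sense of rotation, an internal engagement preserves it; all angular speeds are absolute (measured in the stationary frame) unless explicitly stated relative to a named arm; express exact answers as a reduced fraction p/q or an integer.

row1: w_G1=1 w_G3=1 w_R=1
row2: w_G1=-1 w_G3=5/12 w_R=0
total: w_G1=0 w_G3=17/12 w_R=1
asked value: 1

recognized (axles ride arm R): planetary set, 40/28/96 teeth
superposition row 1 [locked train]: every member turns x
superposition row 2 [arm held]: sun y, ring −(40/96)·y, arm 0
boundary: total ω_sun = x + y = 0 and total ω_arm = x = 1  ⇒  y = -1, x = 1
row 2 ring = −(40/96)·(-1) = 5/12
totals (row 1 + row 2): sun 1 + (-1) = 0, ring 1 + 5/12 = 17/12, arm 1 + 0 = 1
asked cell (row1, arm) = 1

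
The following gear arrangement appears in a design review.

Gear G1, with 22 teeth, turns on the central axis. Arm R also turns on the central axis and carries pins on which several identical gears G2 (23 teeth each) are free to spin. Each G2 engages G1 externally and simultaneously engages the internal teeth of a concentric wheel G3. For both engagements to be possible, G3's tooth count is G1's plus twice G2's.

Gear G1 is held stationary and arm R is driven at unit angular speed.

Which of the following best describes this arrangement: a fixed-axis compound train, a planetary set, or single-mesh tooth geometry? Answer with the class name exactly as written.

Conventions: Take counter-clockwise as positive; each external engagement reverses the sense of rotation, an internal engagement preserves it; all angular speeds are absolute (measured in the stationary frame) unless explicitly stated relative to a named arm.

topology: planetary set — G1 22T / G2 23T / G3 68T, arm = carrier (Willis)
classification: planetary set

planetary set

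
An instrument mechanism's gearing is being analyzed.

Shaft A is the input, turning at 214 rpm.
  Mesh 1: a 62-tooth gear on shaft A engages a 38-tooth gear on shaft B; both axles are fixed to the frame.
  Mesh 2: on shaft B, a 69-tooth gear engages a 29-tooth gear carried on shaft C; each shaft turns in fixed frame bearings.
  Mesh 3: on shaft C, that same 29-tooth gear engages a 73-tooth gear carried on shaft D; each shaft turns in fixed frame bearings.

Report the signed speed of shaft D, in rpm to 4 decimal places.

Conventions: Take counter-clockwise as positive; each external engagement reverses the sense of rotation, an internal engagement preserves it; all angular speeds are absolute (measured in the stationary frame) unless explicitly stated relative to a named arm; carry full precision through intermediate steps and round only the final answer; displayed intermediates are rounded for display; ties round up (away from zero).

-330.0260 rpm

topology: fixed-axis compound train — 3 meshes, A→D
mesh 1 [62T→38T]: ω = 214.0000×62/38 = 349.1579 rpm, sense flips to −
mesh 2 [69T→29T]: ω = 349.1579×69/29 = 830.7550 rpm, sense flips to +
mesh 3 [29T→73T]: ω = 830.7550×29/73 = 330.0260 rpm, sense flips to −
signed output speed = -330.0260 rpm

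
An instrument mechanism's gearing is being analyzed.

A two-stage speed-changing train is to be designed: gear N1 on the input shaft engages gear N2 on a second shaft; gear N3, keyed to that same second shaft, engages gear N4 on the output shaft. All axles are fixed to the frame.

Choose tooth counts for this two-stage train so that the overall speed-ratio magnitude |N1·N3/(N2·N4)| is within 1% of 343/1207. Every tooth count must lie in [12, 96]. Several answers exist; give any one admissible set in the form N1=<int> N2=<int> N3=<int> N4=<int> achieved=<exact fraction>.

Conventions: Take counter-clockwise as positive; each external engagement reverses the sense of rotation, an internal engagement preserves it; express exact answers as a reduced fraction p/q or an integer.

class = fixed-axis compound train [2-stage, 343/1207 wanted]
target = 343/1207 in lowest terms: an exact hit needs N1·N3 = k·343 and N2·N4 = k·1207 for one integer k, every count in [12, 96]; additionally prefer no 1:1 stage (N1 ≠ N2, N3 ≠ N4)
k = 1: no 1:1-free in-range split of k·343 and k·1207 into factor pairs; take k = 2
k = 2: N1·N3 = 686 = 14·49, N2·N4 = 2414 = 34·71
achieved = 14·49/(34·71) = 343/1207; |achieved − target| = 0 ≤ 343/120700 ✓

N1=14 N2=34 N3=49 N4=71 achieved=343/1207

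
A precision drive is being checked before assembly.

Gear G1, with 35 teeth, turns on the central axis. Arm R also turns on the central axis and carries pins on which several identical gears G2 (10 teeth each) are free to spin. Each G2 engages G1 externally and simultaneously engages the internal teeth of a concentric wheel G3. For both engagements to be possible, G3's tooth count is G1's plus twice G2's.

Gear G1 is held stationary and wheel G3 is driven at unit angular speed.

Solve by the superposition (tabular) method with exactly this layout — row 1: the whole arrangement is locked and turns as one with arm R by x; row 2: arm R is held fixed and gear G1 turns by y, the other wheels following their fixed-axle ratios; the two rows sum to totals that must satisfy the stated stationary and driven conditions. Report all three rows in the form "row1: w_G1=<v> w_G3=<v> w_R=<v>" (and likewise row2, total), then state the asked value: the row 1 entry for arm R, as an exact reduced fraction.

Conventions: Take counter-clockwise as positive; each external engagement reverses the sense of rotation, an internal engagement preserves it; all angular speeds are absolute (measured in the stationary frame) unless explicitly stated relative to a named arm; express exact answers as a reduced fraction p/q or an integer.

recognized (axles ride arm R): planetary set, 35/10/55 teeth
row 1 (train locked, turned with arm): all members turn x
row 2 — arm fixed, fixed-axis ratios: sun y, ring −(35/55)·y, arm 0
boundary: total ω_sun = x + y = 0 and total ω_ring = x − (35/55)·y = 1  ⇒  y = -11/18, x = 11/18
row 2 ring = −(35/55)·(-11/18) = 7/18
totals (row 1 + row 2): sun 11/18 + (-11/18) = 0, ring 11/18 + 7/18 = 1, arm 11/18 + 0 = 11/18
asked cell (row1, arm) = 11/18

row1: w_G1=11/18 w_G3=11/18 w_R=11/18
row2: w_G1=-11/18 w_G3=7/18 w_R=0
total: w_G1=0 w_G3=1 w_R=11/18
asked value: 11/18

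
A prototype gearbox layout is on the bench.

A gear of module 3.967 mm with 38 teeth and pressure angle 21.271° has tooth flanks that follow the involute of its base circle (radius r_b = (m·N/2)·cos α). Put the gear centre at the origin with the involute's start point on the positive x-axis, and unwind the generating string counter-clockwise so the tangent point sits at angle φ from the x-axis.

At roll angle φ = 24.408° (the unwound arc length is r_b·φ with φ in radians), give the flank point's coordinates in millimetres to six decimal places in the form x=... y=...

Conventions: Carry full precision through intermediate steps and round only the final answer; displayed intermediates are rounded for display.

x=76.325239 y=1.777374

single-mesh involute tooth geometry (38T wheel at module 3.967)
pitch radius r_p = m·N/2 = 3.967·38/2 = 75.373000
base radius r_b = r_p·cos α = 75.373000·cos 21.271° = 70.238212
roll angle φ = 24.408° = 0.42599996 rad
x = r_b·(cos φ + φ·sin φ) = 76.325239
y = r_b·(sin φ − φ·cos φ) = 1.777374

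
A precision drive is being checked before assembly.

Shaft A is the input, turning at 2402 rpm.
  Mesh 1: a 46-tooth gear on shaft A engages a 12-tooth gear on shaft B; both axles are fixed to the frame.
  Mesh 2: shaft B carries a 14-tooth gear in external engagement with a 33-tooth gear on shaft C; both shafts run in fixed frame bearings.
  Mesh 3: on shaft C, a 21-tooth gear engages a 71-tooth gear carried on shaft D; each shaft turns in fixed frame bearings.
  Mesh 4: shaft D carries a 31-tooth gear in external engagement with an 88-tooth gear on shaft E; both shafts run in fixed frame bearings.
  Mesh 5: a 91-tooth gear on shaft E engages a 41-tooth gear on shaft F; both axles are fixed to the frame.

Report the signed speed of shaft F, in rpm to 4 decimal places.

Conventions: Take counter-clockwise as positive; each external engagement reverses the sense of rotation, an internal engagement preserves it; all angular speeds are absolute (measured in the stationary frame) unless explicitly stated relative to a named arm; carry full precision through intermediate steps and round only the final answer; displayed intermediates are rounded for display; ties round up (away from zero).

-903.3607 rpm

class = fixed-axis compound train [5 meshes; 5 ratios multiply, 5 sense flips]
mesh 1 [46T→12T]: ω = 2402.0000×46/12 = 9207.6667 rpm, sense flips to −
mesh 2 [14T→33T]: ω = 9207.6667×14/33 = 3906.2828 rpm, sense flips to +
mesh 3 [21T→71T]: ω = 3906.2828×21/71 = 1155.3794 rpm, sense flips to −
mesh 4 [31T→88T]: ω = 1155.3794×31/88 = 407.0087 rpm, sense flips to +
mesh 5 [91T→41T]: ω = 407.0087×91/41 = 903.3607 rpm, sense flips to −
signed output speed = -903.3607 rpm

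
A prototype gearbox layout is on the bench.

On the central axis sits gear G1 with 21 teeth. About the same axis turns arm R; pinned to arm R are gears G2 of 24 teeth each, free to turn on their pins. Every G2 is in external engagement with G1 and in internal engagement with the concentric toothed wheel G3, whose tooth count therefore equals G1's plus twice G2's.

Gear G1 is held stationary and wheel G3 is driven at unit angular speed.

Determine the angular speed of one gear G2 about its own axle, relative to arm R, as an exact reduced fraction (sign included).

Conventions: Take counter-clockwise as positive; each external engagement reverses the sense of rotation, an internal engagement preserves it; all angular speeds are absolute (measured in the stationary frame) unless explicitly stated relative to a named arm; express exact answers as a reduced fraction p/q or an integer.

161/240

topology: planetary set — G1 21T / G2 24T / G3 69T, arm = carrier (Willis)
ring teeth: 21 + 2·24 = 69
21(ω_sun−ω_arm) = −69(ω_ring−ω_arm),  ω_sun = 0, ω_ring = 1
21(0−ω_arm) = −69(1−ω_arm)  ⇒  90·ω_arm = 69  ⇒  ω_arm = 23/30
sun–planet mesh: 21·(0−23/30) = −24·(ω_p−ω_arm)  ⇒  ω_p−ω_arm = 161/240
exact speed ratio = 161/240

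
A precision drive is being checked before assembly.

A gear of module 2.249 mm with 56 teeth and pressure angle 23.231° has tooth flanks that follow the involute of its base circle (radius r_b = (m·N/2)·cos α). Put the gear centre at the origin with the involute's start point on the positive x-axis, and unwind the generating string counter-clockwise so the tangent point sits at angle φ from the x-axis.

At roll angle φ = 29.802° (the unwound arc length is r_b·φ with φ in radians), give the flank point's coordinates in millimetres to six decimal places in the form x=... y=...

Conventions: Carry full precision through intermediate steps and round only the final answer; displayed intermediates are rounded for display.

single-mesh involute tooth geometry (56T wheel at module 2.249)
pitch radius r_p = m·N/2 = 2.249·56/2 = 62.972000
base radius r_b = r_p·cos α = 62.972000·cos 23.231° = 57.866360
roll angle φ = 29.802° = 0.52014302 rad
x = r_b·(cos φ + φ·sin φ) = 65.172648
y = r_b·(sin φ − φ·cos φ) = 2.641665

x=65.172648 y=2.641665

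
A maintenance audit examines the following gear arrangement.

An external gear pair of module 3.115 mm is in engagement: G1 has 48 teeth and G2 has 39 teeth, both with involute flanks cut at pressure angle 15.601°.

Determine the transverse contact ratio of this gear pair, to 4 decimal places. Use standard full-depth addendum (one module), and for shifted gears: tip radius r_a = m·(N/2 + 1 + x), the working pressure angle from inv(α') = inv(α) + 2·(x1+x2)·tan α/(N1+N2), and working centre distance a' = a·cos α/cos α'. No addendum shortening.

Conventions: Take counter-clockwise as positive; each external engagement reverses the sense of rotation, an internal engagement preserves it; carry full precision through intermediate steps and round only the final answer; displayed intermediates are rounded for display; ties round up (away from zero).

class = single-mesh tooth geometry [involute pair 48T × 39T, m = 3.115]
base radii: r_b1 = 72.005683, r_b2 = 58.504617
tip radii: r_a1 = 77.875000, r_a2 = 63.857500
no profile shift: α' = α, a' = a
action lengths: √(r_a1²−r_b1²) = 29.659691, √(r_a2²−r_b2²) = 25.592774
base pitch p_b = π·m·cos α = 9.425522
CR = (29.659691 + 25.592774 − 135.502500·sin 15.60100°)/9.425522 = 1.995739
contact ratio ≈ 1.9957

1.9957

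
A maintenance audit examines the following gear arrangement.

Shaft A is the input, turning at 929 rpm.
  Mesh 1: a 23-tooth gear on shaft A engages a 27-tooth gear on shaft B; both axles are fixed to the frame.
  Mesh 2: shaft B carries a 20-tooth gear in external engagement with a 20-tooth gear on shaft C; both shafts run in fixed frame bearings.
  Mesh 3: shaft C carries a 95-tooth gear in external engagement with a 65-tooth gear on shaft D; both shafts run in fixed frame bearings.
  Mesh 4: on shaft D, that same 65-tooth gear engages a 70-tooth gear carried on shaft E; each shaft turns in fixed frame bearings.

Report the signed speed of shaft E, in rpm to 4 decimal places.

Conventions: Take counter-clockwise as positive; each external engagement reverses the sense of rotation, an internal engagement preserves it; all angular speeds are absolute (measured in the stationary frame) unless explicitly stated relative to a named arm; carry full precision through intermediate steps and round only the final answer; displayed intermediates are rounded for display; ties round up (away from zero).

recognized (5 fixed axles, 4 meshes): fixed-axis compound train
mesh 1 [23T→27T]: ω = 929.0000×23/27 = 791.3704 rpm, sense flips to −
mesh 2 [20T→20T]: ω = 791.3704×20/20 = 791.3704 rpm, sense flips to +
mesh 3 [95T→65T]: ω = 791.3704×95/65 = 1156.6182 rpm, sense flips to −
mesh 4 [65T→70T]: ω = 1156.6182×65/70 = 1074.0026 rpm, sense flips to +
signed output speed = +1074.0026 rpm

+1074.0026 rpm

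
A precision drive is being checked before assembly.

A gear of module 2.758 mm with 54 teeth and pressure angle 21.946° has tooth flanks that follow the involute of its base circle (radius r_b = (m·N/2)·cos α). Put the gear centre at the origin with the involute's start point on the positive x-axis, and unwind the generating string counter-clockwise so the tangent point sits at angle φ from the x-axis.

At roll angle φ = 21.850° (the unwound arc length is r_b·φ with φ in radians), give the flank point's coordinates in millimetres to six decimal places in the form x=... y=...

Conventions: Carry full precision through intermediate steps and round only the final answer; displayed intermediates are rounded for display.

x=73.911259 y=1.258418

recognized (one wheel, involute flank): single-mesh tooth geometry, m = 2.758, N = 54
pitch radius r_p = m·N/2 = 2.758·54/2 = 74.466000
base radius r_b = r_p·cos α = 74.466000·cos 21.946° = 69.069933
roll angle φ = 21.850° = 0.38135444 rad
x = r_b·(cos φ + φ·sin φ) = 73.911259
y = r_b·(sin φ − φ·cos φ) = 1.258418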